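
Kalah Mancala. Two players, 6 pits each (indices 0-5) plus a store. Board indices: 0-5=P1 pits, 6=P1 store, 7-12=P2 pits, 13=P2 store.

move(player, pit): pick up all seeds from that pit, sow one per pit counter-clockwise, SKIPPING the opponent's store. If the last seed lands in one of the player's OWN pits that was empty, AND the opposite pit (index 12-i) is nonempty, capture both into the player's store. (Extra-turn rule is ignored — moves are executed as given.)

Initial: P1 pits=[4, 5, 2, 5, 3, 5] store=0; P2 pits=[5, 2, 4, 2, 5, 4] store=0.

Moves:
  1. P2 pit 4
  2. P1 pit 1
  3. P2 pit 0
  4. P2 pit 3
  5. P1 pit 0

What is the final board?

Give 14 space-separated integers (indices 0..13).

Move 1: P2 pit4 -> P1=[5,6,3,5,3,5](0) P2=[5,2,4,2,0,5](1)
Move 2: P1 pit1 -> P1=[5,0,4,6,4,6](1) P2=[6,2,4,2,0,5](1)
Move 3: P2 pit0 -> P1=[5,0,4,6,4,6](1) P2=[0,3,5,3,1,6](2)
Move 4: P2 pit3 -> P1=[5,0,4,6,4,6](1) P2=[0,3,5,0,2,7](3)
Move 5: P1 pit0 -> P1=[0,1,5,7,5,7](1) P2=[0,3,5,0,2,7](3)

Answer: 0 1 5 7 5 7 1 0 3 5 0 2 7 3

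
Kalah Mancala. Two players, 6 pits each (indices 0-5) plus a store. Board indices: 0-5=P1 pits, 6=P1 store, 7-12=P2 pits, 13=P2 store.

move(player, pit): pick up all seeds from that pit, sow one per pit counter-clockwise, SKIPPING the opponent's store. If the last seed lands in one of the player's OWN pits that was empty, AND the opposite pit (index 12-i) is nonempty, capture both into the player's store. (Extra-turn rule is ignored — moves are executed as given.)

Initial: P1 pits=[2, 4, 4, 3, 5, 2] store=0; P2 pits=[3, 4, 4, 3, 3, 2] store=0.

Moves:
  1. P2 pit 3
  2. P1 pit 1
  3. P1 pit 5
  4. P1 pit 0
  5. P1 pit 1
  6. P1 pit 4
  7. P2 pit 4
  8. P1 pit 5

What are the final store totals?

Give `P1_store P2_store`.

Answer: 3 2

Derivation:
Move 1: P2 pit3 -> P1=[2,4,4,3,5,2](0) P2=[3,4,4,0,4,3](1)
Move 2: P1 pit1 -> P1=[2,0,5,4,6,3](0) P2=[3,4,4,0,4,3](1)
Move 3: P1 pit5 -> P1=[2,0,5,4,6,0](1) P2=[4,5,4,0,4,3](1)
Move 4: P1 pit0 -> P1=[0,1,6,4,6,0](1) P2=[4,5,4,0,4,3](1)
Move 5: P1 pit1 -> P1=[0,0,7,4,6,0](1) P2=[4,5,4,0,4,3](1)
Move 6: P1 pit4 -> P1=[0,0,7,4,0,1](2) P2=[5,6,5,1,4,3](1)
Move 7: P2 pit4 -> P1=[1,1,7,4,0,1](2) P2=[5,6,5,1,0,4](2)
Move 8: P1 pit5 -> P1=[1,1,7,4,0,0](3) P2=[5,6,5,1,0,4](2)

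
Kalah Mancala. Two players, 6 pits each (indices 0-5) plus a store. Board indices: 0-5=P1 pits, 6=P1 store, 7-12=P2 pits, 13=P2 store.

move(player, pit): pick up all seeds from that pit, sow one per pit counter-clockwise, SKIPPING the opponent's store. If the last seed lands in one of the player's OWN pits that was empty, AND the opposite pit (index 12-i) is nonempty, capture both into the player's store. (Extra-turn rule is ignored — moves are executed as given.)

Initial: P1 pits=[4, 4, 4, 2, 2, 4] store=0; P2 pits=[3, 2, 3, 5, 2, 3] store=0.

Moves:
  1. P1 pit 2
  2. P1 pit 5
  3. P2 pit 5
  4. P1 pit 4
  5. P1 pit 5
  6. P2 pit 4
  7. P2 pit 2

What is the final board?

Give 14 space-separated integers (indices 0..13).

Move 1: P1 pit2 -> P1=[4,4,0,3,3,5](1) P2=[3,2,3,5,2,3](0)
Move 2: P1 pit5 -> P1=[4,4,0,3,3,0](2) P2=[4,3,4,6,2,3](0)
Move 3: P2 pit5 -> P1=[5,5,0,3,3,0](2) P2=[4,3,4,6,2,0](1)
Move 4: P1 pit4 -> P1=[5,5,0,3,0,1](3) P2=[5,3,4,6,2,0](1)
Move 5: P1 pit5 -> P1=[5,5,0,3,0,0](4) P2=[5,3,4,6,2,0](1)
Move 6: P2 pit4 -> P1=[5,5,0,3,0,0](4) P2=[5,3,4,6,0,1](2)
Move 7: P2 pit2 -> P1=[5,5,0,3,0,0](4) P2=[5,3,0,7,1,2](3)

Answer: 5 5 0 3 0 0 4 5 3 0 7 1 2 3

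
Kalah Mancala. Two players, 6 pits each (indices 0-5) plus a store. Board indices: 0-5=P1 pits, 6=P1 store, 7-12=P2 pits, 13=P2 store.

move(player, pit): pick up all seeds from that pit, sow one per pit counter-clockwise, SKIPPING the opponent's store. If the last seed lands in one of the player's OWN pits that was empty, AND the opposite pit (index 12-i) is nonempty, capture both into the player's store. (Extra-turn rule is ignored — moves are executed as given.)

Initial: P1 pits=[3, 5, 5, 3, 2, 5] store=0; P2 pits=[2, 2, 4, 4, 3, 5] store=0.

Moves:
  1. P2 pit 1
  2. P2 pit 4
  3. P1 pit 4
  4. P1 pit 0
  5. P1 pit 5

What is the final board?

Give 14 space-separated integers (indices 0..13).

Move 1: P2 pit1 -> P1=[3,5,5,3,2,5](0) P2=[2,0,5,5,3,5](0)
Move 2: P2 pit4 -> P1=[4,5,5,3,2,5](0) P2=[2,0,5,5,0,6](1)
Move 3: P1 pit4 -> P1=[4,5,5,3,0,6](1) P2=[2,0,5,5,0,6](1)
Move 4: P1 pit0 -> P1=[0,6,6,4,1,6](1) P2=[2,0,5,5,0,6](1)
Move 5: P1 pit5 -> P1=[0,6,6,4,1,0](2) P2=[3,1,6,6,1,6](1)

Answer: 0 6 6 4 1 0 2 3 1 6 6 1 6 1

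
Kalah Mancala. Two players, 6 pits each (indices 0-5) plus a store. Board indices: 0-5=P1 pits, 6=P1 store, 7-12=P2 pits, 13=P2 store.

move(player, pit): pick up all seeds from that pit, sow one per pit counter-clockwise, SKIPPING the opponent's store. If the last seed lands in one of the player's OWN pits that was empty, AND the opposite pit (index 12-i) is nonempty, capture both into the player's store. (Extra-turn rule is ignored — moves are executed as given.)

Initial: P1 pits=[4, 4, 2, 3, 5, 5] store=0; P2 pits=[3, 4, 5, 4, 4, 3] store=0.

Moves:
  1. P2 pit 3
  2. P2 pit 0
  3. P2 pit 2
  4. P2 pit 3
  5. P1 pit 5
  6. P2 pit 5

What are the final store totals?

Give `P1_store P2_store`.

Answer: 1 6

Derivation:
Move 1: P2 pit3 -> P1=[5,4,2,3,5,5](0) P2=[3,4,5,0,5,4](1)
Move 2: P2 pit0 -> P1=[5,4,0,3,5,5](0) P2=[0,5,6,0,5,4](4)
Move 3: P2 pit2 -> P1=[6,5,0,3,5,5](0) P2=[0,5,0,1,6,5](5)
Move 4: P2 pit3 -> P1=[6,5,0,3,5,5](0) P2=[0,5,0,0,7,5](5)
Move 5: P1 pit5 -> P1=[6,5,0,3,5,0](1) P2=[1,6,1,1,7,5](5)
Move 6: P2 pit5 -> P1=[7,6,1,4,5,0](1) P2=[1,6,1,1,7,0](6)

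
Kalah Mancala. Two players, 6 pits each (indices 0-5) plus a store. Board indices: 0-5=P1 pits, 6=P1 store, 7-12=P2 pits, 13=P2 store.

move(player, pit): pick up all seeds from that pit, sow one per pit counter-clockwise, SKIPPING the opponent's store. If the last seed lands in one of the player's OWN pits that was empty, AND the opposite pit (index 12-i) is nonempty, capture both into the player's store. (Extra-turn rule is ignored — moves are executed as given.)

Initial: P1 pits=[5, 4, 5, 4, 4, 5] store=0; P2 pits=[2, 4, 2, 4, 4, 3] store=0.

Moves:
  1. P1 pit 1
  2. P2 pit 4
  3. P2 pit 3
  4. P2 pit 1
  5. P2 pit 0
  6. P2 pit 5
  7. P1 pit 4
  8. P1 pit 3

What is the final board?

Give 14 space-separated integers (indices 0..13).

Move 1: P1 pit1 -> P1=[5,0,6,5,5,6](0) P2=[2,4,2,4,4,3](0)
Move 2: P2 pit4 -> P1=[6,1,6,5,5,6](0) P2=[2,4,2,4,0,4](1)
Move 3: P2 pit3 -> P1=[7,1,6,5,5,6](0) P2=[2,4,2,0,1,5](2)
Move 4: P2 pit1 -> P1=[7,1,6,5,5,6](0) P2=[2,0,3,1,2,6](2)
Move 5: P2 pit0 -> P1=[7,1,6,5,5,6](0) P2=[0,1,4,1,2,6](2)
Move 6: P2 pit5 -> P1=[8,2,7,6,6,6](0) P2=[0,1,4,1,2,0](3)
Move 7: P1 pit4 -> P1=[8,2,7,6,0,7](1) P2=[1,2,5,2,2,0](3)
Move 8: P1 pit3 -> P1=[8,2,7,0,1,8](2) P2=[2,3,6,2,2,0](3)

Answer: 8 2 7 0 1 8 2 2 3 6 2 2 0 3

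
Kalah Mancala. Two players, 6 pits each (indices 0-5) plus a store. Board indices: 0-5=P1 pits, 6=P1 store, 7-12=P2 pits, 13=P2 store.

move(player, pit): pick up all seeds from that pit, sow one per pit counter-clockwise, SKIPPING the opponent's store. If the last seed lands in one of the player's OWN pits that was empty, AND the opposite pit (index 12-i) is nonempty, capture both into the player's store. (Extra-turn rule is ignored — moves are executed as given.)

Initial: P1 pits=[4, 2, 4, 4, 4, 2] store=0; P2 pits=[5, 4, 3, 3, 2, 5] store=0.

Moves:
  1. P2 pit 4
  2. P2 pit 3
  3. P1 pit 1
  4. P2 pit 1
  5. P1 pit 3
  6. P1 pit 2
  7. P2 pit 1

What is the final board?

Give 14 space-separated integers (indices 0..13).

Answer: 4 0 0 1 6 4 2 7 0 5 1 2 8 2

Derivation:
Move 1: P2 pit4 -> P1=[4,2,4,4,4,2](0) P2=[5,4,3,3,0,6](1)
Move 2: P2 pit3 -> P1=[4,2,4,4,4,2](0) P2=[5,4,3,0,1,7](2)
Move 3: P1 pit1 -> P1=[4,0,5,5,4,2](0) P2=[5,4,3,0,1,7](2)
Move 4: P2 pit1 -> P1=[4,0,5,5,4,2](0) P2=[5,0,4,1,2,8](2)
Move 5: P1 pit3 -> P1=[4,0,5,0,5,3](1) P2=[6,1,4,1,2,8](2)
Move 6: P1 pit2 -> P1=[4,0,0,1,6,4](2) P2=[7,1,4,1,2,8](2)
Move 7: P2 pit1 -> P1=[4,0,0,1,6,4](2) P2=[7,0,5,1,2,8](2)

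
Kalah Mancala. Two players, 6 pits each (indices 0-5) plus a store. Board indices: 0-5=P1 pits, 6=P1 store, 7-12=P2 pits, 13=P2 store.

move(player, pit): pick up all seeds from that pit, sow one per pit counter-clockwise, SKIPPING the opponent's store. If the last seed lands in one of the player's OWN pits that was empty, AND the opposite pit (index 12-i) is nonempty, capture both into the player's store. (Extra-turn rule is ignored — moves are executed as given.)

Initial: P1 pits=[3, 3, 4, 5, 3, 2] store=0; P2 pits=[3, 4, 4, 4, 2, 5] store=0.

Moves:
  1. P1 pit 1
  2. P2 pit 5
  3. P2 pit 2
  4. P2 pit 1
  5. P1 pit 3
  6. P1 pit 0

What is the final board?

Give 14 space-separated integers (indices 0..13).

Answer: 0 2 7 1 6 3 1 4 1 2 7 4 2 2

Derivation:
Move 1: P1 pit1 -> P1=[3,0,5,6,4,2](0) P2=[3,4,4,4,2,5](0)
Move 2: P2 pit5 -> P1=[4,1,6,7,4,2](0) P2=[3,4,4,4,2,0](1)
Move 3: P2 pit2 -> P1=[4,1,6,7,4,2](0) P2=[3,4,0,5,3,1](2)
Move 4: P2 pit1 -> P1=[4,1,6,7,4,2](0) P2=[3,0,1,6,4,2](2)
Move 5: P1 pit3 -> P1=[4,1,6,0,5,3](1) P2=[4,1,2,7,4,2](2)
Move 6: P1 pit0 -> P1=[0,2,7,1,6,3](1) P2=[4,1,2,7,4,2](2)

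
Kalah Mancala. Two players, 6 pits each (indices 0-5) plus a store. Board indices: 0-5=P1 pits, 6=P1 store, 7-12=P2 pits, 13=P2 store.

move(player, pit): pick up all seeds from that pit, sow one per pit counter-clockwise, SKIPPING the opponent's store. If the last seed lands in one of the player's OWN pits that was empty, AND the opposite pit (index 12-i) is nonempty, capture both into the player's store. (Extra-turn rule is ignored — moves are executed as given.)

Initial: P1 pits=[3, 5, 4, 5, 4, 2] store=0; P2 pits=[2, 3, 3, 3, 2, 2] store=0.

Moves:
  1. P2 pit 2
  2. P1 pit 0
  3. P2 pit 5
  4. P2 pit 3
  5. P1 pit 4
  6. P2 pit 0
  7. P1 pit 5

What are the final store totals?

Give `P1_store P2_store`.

Answer: 2 8

Derivation:
Move 1: P2 pit2 -> P1=[3,5,4,5,4,2](0) P2=[2,3,0,4,3,3](0)
Move 2: P1 pit0 -> P1=[0,6,5,6,4,2](0) P2=[2,3,0,4,3,3](0)
Move 3: P2 pit5 -> P1=[1,7,5,6,4,2](0) P2=[2,3,0,4,3,0](1)
Move 4: P2 pit3 -> P1=[2,7,5,6,4,2](0) P2=[2,3,0,0,4,1](2)
Move 5: P1 pit4 -> P1=[2,7,5,6,0,3](1) P2=[3,4,0,0,4,1](2)
Move 6: P2 pit0 -> P1=[2,7,0,6,0,3](1) P2=[0,5,1,0,4,1](8)
Move 7: P1 pit5 -> P1=[2,7,0,6,0,0](2) P2=[1,6,1,0,4,1](8)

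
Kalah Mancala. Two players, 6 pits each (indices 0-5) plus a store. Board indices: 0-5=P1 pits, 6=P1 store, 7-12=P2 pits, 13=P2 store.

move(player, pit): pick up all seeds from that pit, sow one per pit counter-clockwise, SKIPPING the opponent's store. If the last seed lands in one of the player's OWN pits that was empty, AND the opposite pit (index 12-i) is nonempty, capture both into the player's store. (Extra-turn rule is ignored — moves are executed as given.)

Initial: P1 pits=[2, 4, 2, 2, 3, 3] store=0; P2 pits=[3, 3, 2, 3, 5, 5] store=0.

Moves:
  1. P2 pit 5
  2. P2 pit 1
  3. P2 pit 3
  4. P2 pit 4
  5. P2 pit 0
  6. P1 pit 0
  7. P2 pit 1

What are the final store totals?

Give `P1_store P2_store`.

Answer: 0 8

Derivation:
Move 1: P2 pit5 -> P1=[3,5,3,3,3,3](0) P2=[3,3,2,3,5,0](1)
Move 2: P2 pit1 -> P1=[3,5,3,3,3,3](0) P2=[3,0,3,4,6,0](1)
Move 3: P2 pit3 -> P1=[4,5,3,3,3,3](0) P2=[3,0,3,0,7,1](2)
Move 4: P2 pit4 -> P1=[5,6,4,4,4,3](0) P2=[3,0,3,0,0,2](3)
Move 5: P2 pit0 -> P1=[5,6,0,4,4,3](0) P2=[0,1,4,0,0,2](8)
Move 6: P1 pit0 -> P1=[0,7,1,5,5,4](0) P2=[0,1,4,0,0,2](8)
Move 7: P2 pit1 -> P1=[0,7,1,5,5,4](0) P2=[0,0,5,0,0,2](8)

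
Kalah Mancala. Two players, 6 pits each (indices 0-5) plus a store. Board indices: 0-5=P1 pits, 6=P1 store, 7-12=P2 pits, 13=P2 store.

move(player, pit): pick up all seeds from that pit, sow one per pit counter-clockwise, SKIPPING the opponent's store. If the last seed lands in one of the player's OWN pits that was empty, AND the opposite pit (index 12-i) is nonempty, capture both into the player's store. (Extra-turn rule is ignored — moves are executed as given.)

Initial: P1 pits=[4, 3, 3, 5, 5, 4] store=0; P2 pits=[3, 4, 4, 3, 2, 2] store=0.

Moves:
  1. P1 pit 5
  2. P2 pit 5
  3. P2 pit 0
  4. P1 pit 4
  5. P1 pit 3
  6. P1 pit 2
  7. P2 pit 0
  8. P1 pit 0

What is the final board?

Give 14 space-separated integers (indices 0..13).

Answer: 0 4 1 2 3 4 3 0 9 8 4 3 0 1

Derivation:
Move 1: P1 pit5 -> P1=[4,3,3,5,5,0](1) P2=[4,5,5,3,2,2](0)
Move 2: P2 pit5 -> P1=[5,3,3,5,5,0](1) P2=[4,5,5,3,2,0](1)
Move 3: P2 pit0 -> P1=[5,3,3,5,5,0](1) P2=[0,6,6,4,3,0](1)
Move 4: P1 pit4 -> P1=[5,3,3,5,0,1](2) P2=[1,7,7,4,3,0](1)
Move 5: P1 pit3 -> P1=[5,3,3,0,1,2](3) P2=[2,8,7,4,3,0](1)
Move 6: P1 pit2 -> P1=[5,3,0,1,2,3](3) P2=[2,8,7,4,3,0](1)
Move 7: P2 pit0 -> P1=[5,3,0,1,2,3](3) P2=[0,9,8,4,3,0](1)
Move 8: P1 pit0 -> P1=[0,4,1,2,3,4](3) P2=[0,9,8,4,3,0](1)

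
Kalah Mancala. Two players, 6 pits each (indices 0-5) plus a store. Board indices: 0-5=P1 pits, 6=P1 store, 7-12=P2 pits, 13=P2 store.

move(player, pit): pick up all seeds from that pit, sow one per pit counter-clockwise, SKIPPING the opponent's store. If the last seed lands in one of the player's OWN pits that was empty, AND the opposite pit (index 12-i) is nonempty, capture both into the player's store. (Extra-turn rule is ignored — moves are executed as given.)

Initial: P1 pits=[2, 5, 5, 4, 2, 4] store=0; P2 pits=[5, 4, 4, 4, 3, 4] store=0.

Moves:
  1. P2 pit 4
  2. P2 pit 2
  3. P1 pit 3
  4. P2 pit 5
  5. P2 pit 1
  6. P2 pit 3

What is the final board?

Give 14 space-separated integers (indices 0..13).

Move 1: P2 pit4 -> P1=[3,5,5,4,2,4](0) P2=[5,4,4,4,0,5](1)
Move 2: P2 pit2 -> P1=[3,5,5,4,2,4](0) P2=[5,4,0,5,1,6](2)
Move 3: P1 pit3 -> P1=[3,5,5,0,3,5](1) P2=[6,4,0,5,1,6](2)
Move 4: P2 pit5 -> P1=[4,6,6,1,4,5](1) P2=[6,4,0,5,1,0](3)
Move 5: P2 pit1 -> P1=[0,6,6,1,4,5](1) P2=[6,0,1,6,2,0](8)
Move 6: P2 pit3 -> P1=[1,7,7,1,4,5](1) P2=[6,0,1,0,3,1](9)

Answer: 1 7 7 1 4 5 1 6 0 1 0 3 1 9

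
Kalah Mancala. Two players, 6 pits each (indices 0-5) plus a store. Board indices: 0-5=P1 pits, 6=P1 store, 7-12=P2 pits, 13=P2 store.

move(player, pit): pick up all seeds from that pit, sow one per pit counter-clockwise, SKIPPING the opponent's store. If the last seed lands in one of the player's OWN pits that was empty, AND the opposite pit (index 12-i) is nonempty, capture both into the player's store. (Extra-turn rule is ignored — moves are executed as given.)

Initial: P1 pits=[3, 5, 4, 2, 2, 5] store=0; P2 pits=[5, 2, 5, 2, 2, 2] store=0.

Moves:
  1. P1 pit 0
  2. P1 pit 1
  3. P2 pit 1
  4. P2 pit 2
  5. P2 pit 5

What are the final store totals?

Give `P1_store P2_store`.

Answer: 1 2

Derivation:
Move 1: P1 pit0 -> P1=[0,6,5,3,2,5](0) P2=[5,2,5,2,2,2](0)
Move 2: P1 pit1 -> P1=[0,0,6,4,3,6](1) P2=[6,2,5,2,2,2](0)
Move 3: P2 pit1 -> P1=[0,0,6,4,3,6](1) P2=[6,0,6,3,2,2](0)
Move 4: P2 pit2 -> P1=[1,1,6,4,3,6](1) P2=[6,0,0,4,3,3](1)
Move 5: P2 pit5 -> P1=[2,2,6,4,3,6](1) P2=[6,0,0,4,3,0](2)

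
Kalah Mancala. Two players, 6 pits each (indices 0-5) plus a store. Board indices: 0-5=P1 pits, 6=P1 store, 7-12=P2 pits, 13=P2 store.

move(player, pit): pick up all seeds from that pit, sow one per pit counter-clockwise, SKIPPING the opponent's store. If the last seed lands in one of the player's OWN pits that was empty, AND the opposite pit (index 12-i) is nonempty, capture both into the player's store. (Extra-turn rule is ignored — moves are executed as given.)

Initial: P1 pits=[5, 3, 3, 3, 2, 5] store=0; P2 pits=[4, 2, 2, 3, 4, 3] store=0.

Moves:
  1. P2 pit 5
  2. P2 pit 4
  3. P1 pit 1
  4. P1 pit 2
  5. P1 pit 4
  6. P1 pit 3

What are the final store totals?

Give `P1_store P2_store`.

Move 1: P2 pit5 -> P1=[6,4,3,3,2,5](0) P2=[4,2,2,3,4,0](1)
Move 2: P2 pit4 -> P1=[7,5,3,3,2,5](0) P2=[4,2,2,3,0,1](2)
Move 3: P1 pit1 -> P1=[7,0,4,4,3,6](1) P2=[4,2,2,3,0,1](2)
Move 4: P1 pit2 -> P1=[7,0,0,5,4,7](2) P2=[4,2,2,3,0,1](2)
Move 5: P1 pit4 -> P1=[7,0,0,5,0,8](3) P2=[5,3,2,3,0,1](2)
Move 6: P1 pit3 -> P1=[7,0,0,0,1,9](4) P2=[6,4,2,3,0,1](2)

Answer: 4 2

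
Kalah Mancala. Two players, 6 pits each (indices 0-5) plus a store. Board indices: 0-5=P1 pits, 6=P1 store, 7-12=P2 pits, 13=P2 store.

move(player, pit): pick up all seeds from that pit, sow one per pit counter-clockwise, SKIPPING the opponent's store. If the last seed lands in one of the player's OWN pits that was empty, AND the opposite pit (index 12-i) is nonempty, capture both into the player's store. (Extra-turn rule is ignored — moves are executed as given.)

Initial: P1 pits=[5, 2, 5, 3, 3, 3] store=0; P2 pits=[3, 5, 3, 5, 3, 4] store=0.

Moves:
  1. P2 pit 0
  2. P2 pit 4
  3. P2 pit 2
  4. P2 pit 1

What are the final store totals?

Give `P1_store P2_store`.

Move 1: P2 pit0 -> P1=[5,2,5,3,3,3](0) P2=[0,6,4,6,3,4](0)
Move 2: P2 pit4 -> P1=[6,2,5,3,3,3](0) P2=[0,6,4,6,0,5](1)
Move 3: P2 pit2 -> P1=[6,2,5,3,3,3](0) P2=[0,6,0,7,1,6](2)
Move 4: P2 pit1 -> P1=[7,2,5,3,3,3](0) P2=[0,0,1,8,2,7](3)

Answer: 0 3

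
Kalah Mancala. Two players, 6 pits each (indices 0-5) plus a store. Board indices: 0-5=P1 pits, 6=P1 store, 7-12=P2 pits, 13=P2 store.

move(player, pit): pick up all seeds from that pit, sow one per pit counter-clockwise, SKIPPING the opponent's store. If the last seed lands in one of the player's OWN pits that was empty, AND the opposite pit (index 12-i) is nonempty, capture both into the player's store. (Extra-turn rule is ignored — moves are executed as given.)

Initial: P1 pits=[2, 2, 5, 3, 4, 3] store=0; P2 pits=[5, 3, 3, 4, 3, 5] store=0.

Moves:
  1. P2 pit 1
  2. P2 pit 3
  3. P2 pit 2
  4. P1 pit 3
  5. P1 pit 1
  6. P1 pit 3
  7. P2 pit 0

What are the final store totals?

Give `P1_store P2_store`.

Move 1: P2 pit1 -> P1=[2,2,5,3,4,3](0) P2=[5,0,4,5,4,5](0)
Move 2: P2 pit3 -> P1=[3,3,5,3,4,3](0) P2=[5,0,4,0,5,6](1)
Move 3: P2 pit2 -> P1=[3,3,5,3,4,3](0) P2=[5,0,0,1,6,7](2)
Move 4: P1 pit3 -> P1=[3,3,5,0,5,4](1) P2=[5,0,0,1,6,7](2)
Move 5: P1 pit1 -> P1=[3,0,6,1,6,4](1) P2=[5,0,0,1,6,7](2)
Move 6: P1 pit3 -> P1=[3,0,6,0,7,4](1) P2=[5,0,0,1,6,7](2)
Move 7: P2 pit0 -> P1=[3,0,6,0,7,4](1) P2=[0,1,1,2,7,8](2)

Answer: 1 2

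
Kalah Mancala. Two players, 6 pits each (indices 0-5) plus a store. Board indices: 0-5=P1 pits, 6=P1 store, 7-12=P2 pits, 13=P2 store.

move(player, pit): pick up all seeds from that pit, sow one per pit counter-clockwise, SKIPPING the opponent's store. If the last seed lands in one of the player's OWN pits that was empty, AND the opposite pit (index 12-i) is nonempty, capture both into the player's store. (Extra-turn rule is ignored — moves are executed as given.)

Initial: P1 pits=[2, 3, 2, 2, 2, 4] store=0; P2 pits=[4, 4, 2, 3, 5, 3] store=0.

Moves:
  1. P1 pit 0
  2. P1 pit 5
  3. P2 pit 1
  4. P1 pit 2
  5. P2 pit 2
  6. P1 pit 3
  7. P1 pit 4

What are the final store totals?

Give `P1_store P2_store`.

Answer: 9 2

Derivation:
Move 1: P1 pit0 -> P1=[0,4,3,2,2,4](0) P2=[4,4,2,3,5,3](0)
Move 2: P1 pit5 -> P1=[0,4,3,2,2,0](1) P2=[5,5,3,3,5,3](0)
Move 3: P2 pit1 -> P1=[0,4,3,2,2,0](1) P2=[5,0,4,4,6,4](1)
Move 4: P1 pit2 -> P1=[0,4,0,3,3,0](7) P2=[0,0,4,4,6,4](1)
Move 5: P2 pit2 -> P1=[0,4,0,3,3,0](7) P2=[0,0,0,5,7,5](2)
Move 6: P1 pit3 -> P1=[0,4,0,0,4,1](8) P2=[0,0,0,5,7,5](2)
Move 7: P1 pit4 -> P1=[0,4,0,0,0,2](9) P2=[1,1,0,5,7,5](2)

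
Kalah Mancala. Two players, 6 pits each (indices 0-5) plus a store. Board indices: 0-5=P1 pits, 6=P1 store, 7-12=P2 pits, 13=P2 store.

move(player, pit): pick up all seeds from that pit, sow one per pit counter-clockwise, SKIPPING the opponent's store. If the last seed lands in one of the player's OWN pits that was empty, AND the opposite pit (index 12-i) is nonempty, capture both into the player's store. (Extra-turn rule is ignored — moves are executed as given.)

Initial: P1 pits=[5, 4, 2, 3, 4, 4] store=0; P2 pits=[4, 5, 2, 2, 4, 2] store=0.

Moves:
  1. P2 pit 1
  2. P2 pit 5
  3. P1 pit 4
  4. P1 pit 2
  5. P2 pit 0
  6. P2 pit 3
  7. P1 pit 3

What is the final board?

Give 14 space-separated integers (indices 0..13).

Answer: 1 5 0 0 1 6 4 1 1 4 0 7 1 10

Derivation:
Move 1: P2 pit1 -> P1=[5,4,2,3,4,4](0) P2=[4,0,3,3,5,3](1)
Move 2: P2 pit5 -> P1=[6,5,2,3,4,4](0) P2=[4,0,3,3,5,0](2)
Move 3: P1 pit4 -> P1=[6,5,2,3,0,5](1) P2=[5,1,3,3,5,0](2)
Move 4: P1 pit2 -> P1=[6,5,0,4,0,5](3) P2=[5,0,3,3,5,0](2)
Move 5: P2 pit0 -> P1=[0,5,0,4,0,5](3) P2=[0,1,4,4,6,0](9)
Move 6: P2 pit3 -> P1=[1,5,0,4,0,5](3) P2=[0,1,4,0,7,1](10)
Move 7: P1 pit3 -> P1=[1,5,0,0,1,6](4) P2=[1,1,4,0,7,1](10)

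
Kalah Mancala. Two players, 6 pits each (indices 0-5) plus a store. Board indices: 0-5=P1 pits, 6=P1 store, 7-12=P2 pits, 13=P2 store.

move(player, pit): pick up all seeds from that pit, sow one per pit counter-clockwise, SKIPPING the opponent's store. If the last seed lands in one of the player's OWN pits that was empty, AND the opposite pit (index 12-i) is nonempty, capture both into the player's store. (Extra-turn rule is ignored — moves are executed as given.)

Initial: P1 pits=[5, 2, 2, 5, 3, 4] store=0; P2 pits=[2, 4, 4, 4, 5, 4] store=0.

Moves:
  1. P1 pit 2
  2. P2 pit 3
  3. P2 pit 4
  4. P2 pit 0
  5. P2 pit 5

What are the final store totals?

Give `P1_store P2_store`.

Answer: 0 3

Derivation:
Move 1: P1 pit2 -> P1=[5,2,0,6,4,4](0) P2=[2,4,4,4,5,4](0)
Move 2: P2 pit3 -> P1=[6,2,0,6,4,4](0) P2=[2,4,4,0,6,5](1)
Move 3: P2 pit4 -> P1=[7,3,1,7,4,4](0) P2=[2,4,4,0,0,6](2)
Move 4: P2 pit0 -> P1=[7,3,1,7,4,4](0) P2=[0,5,5,0,0,6](2)
Move 5: P2 pit5 -> P1=[8,4,2,8,5,4](0) P2=[0,5,5,0,0,0](3)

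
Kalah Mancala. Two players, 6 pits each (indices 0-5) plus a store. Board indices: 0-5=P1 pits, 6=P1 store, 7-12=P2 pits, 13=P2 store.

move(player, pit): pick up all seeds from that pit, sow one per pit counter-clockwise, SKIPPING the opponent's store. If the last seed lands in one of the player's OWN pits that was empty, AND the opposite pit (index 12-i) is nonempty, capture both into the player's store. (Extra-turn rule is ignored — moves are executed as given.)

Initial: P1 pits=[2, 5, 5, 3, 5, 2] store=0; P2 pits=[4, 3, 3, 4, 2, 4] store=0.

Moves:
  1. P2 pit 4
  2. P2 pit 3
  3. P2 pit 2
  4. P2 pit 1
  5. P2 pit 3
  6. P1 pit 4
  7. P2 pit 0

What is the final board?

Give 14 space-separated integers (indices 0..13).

Move 1: P2 pit4 -> P1=[2,5,5,3,5,2](0) P2=[4,3,3,4,0,5](1)
Move 2: P2 pit3 -> P1=[3,5,5,3,5,2](0) P2=[4,3,3,0,1,6](2)
Move 3: P2 pit2 -> P1=[3,5,5,3,5,2](0) P2=[4,3,0,1,2,7](2)
Move 4: P2 pit1 -> P1=[3,5,5,3,5,2](0) P2=[4,0,1,2,3,7](2)
Move 5: P2 pit3 -> P1=[3,5,5,3,5,2](0) P2=[4,0,1,0,4,8](2)
Move 6: P1 pit4 -> P1=[3,5,5,3,0,3](1) P2=[5,1,2,0,4,8](2)
Move 7: P2 pit0 -> P1=[3,5,5,3,0,3](1) P2=[0,2,3,1,5,9](2)

Answer: 3 5 5 3 0 3 1 0 2 3 1 5 9 2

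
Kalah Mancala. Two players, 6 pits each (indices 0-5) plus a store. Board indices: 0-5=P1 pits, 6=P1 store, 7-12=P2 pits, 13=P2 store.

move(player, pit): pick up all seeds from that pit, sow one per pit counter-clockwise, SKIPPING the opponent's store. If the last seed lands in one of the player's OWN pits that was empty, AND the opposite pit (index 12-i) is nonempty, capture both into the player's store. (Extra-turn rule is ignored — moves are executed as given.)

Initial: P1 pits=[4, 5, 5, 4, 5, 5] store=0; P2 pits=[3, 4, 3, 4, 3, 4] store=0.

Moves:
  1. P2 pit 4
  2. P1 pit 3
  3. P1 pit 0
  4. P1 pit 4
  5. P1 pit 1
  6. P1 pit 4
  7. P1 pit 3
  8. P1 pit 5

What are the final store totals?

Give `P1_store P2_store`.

Move 1: P2 pit4 -> P1=[5,5,5,4,5,5](0) P2=[3,4,3,4,0,5](1)
Move 2: P1 pit3 -> P1=[5,5,5,0,6,6](1) P2=[4,4,3,4,0,5](1)
Move 3: P1 pit0 -> P1=[0,6,6,1,7,7](1) P2=[4,4,3,4,0,5](1)
Move 4: P1 pit4 -> P1=[0,6,6,1,0,8](2) P2=[5,5,4,5,1,5](1)
Move 5: P1 pit1 -> P1=[0,0,7,2,1,9](3) P2=[6,5,4,5,1,5](1)
Move 6: P1 pit4 -> P1=[0,0,7,2,0,10](3) P2=[6,5,4,5,1,5](1)
Move 7: P1 pit3 -> P1=[0,0,7,0,1,11](3) P2=[6,5,4,5,1,5](1)
Move 8: P1 pit5 -> P1=[1,1,8,0,1,0](10) P2=[7,6,0,6,2,6](1)

Answer: 10 1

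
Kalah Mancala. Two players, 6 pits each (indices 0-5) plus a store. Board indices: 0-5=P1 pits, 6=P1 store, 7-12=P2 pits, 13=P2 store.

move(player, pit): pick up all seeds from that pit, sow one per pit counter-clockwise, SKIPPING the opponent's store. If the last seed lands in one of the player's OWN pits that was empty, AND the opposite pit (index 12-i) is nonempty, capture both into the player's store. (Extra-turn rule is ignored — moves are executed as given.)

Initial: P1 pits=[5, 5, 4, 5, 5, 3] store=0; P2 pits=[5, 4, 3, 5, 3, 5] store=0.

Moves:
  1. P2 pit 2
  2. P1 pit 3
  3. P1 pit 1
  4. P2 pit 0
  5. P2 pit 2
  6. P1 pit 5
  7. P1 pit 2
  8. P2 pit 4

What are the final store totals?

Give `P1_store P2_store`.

Answer: 4 2

Derivation:
Move 1: P2 pit2 -> P1=[5,5,4,5,5,3](0) P2=[5,4,0,6,4,6](0)
Move 2: P1 pit3 -> P1=[5,5,4,0,6,4](1) P2=[6,5,0,6,4,6](0)
Move 3: P1 pit1 -> P1=[5,0,5,1,7,5](2) P2=[6,5,0,6,4,6](0)
Move 4: P2 pit0 -> P1=[5,0,5,1,7,5](2) P2=[0,6,1,7,5,7](1)
Move 5: P2 pit2 -> P1=[5,0,5,1,7,5](2) P2=[0,6,0,8,5,7](1)
Move 6: P1 pit5 -> P1=[5,0,5,1,7,0](3) P2=[1,7,1,9,5,7](1)
Move 7: P1 pit2 -> P1=[5,0,0,2,8,1](4) P2=[2,7,1,9,5,7](1)
Move 8: P2 pit4 -> P1=[6,1,1,2,8,1](4) P2=[2,7,1,9,0,8](2)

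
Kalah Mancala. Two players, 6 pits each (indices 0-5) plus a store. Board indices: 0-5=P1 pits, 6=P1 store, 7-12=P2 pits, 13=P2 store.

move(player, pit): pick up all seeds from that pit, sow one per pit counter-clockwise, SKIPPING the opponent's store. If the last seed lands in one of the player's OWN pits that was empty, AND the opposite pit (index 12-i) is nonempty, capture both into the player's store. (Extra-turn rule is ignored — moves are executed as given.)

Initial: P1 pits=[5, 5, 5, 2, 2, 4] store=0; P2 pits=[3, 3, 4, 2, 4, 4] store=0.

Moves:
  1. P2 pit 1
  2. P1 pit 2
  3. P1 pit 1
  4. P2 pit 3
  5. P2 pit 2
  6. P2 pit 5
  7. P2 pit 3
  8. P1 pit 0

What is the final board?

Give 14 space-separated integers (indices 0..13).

Answer: 0 2 3 6 6 7 3 5 0 0 0 8 0 3

Derivation:
Move 1: P2 pit1 -> P1=[5,5,5,2,2,4](0) P2=[3,0,5,3,5,4](0)
Move 2: P1 pit2 -> P1=[5,5,0,3,3,5](1) P2=[4,0,5,3,5,4](0)
Move 3: P1 pit1 -> P1=[5,0,1,4,4,6](2) P2=[4,0,5,3,5,4](0)
Move 4: P2 pit3 -> P1=[5,0,1,4,4,6](2) P2=[4,0,5,0,6,5](1)
Move 5: P2 pit2 -> P1=[6,0,1,4,4,6](2) P2=[4,0,0,1,7,6](2)
Move 6: P2 pit5 -> P1=[7,1,2,5,5,6](2) P2=[4,0,0,1,7,0](3)
Move 7: P2 pit3 -> P1=[7,1,2,5,5,6](2) P2=[4,0,0,0,8,0](3)
Move 8: P1 pit0 -> P1=[0,2,3,6,6,7](3) P2=[5,0,0,0,8,0](3)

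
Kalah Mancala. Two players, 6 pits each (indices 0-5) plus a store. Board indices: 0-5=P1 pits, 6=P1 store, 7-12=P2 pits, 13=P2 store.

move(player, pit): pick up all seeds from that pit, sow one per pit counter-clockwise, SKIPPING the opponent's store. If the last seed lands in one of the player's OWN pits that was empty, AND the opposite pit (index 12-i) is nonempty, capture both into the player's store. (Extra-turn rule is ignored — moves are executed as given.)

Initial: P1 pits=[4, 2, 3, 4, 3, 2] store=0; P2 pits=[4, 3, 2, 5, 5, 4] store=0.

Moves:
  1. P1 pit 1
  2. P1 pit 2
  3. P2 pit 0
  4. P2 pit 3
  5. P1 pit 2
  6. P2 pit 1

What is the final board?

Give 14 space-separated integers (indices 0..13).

Answer: 5 1 0 7 4 3 1 0 0 4 1 8 6 1

Derivation:
Move 1: P1 pit1 -> P1=[4,0,4,5,3,2](0) P2=[4,3,2,5,5,4](0)
Move 2: P1 pit2 -> P1=[4,0,0,6,4,3](1) P2=[4,3,2,5,5,4](0)
Move 3: P2 pit0 -> P1=[4,0,0,6,4,3](1) P2=[0,4,3,6,6,4](0)
Move 4: P2 pit3 -> P1=[5,1,1,6,4,3](1) P2=[0,4,3,0,7,5](1)
Move 5: P1 pit2 -> P1=[5,1,0,7,4,3](1) P2=[0,4,3,0,7,5](1)
Move 6: P2 pit1 -> P1=[5,1,0,7,4,3](1) P2=[0,0,4,1,8,6](1)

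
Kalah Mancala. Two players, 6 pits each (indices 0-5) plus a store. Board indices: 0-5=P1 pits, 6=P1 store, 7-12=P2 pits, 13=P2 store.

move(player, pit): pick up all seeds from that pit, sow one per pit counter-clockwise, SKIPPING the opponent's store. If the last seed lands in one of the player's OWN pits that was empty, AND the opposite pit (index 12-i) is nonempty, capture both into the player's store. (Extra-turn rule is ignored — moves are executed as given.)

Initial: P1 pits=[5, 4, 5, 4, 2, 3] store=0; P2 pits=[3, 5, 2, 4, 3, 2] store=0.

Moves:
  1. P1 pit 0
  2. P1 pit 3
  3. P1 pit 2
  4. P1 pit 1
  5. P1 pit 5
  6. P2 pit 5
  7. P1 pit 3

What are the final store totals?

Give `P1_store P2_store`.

Answer: 11 1

Derivation:
Move 1: P1 pit0 -> P1=[0,5,6,5,3,4](0) P2=[3,5,2,4,3,2](0)
Move 2: P1 pit3 -> P1=[0,5,6,0,4,5](1) P2=[4,6,2,4,3,2](0)
Move 3: P1 pit2 -> P1=[0,5,0,1,5,6](2) P2=[5,7,2,4,3,2](0)
Move 4: P1 pit1 -> P1=[0,0,1,2,6,7](3) P2=[5,7,2,4,3,2](0)
Move 5: P1 pit5 -> P1=[0,0,1,2,6,0](4) P2=[6,8,3,5,4,3](0)
Move 6: P2 pit5 -> P1=[1,1,1,2,6,0](4) P2=[6,8,3,5,4,0](1)
Move 7: P1 pit3 -> P1=[1,1,1,0,7,0](11) P2=[0,8,3,5,4,0](1)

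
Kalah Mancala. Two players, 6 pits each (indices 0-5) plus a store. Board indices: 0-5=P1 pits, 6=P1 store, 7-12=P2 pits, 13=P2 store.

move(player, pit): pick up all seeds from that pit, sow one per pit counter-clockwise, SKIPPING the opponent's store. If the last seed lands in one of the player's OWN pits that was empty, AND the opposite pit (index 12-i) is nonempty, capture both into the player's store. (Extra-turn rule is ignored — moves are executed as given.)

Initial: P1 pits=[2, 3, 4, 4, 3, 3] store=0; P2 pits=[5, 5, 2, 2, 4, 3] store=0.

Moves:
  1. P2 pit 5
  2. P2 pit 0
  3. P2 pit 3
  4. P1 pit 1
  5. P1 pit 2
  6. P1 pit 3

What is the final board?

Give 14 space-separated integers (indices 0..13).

Answer: 0 0 0 0 6 6 2 2 7 4 0 6 1 6

Derivation:
Move 1: P2 pit5 -> P1=[3,4,4,4,3,3](0) P2=[5,5,2,2,4,0](1)
Move 2: P2 pit0 -> P1=[0,4,4,4,3,3](0) P2=[0,6,3,3,5,0](5)
Move 3: P2 pit3 -> P1=[0,4,4,4,3,3](0) P2=[0,6,3,0,6,1](6)
Move 4: P1 pit1 -> P1=[0,0,5,5,4,4](0) P2=[0,6,3,0,6,1](6)
Move 5: P1 pit2 -> P1=[0,0,0,6,5,5](1) P2=[1,6,3,0,6,1](6)
Move 6: P1 pit3 -> P1=[0,0,0,0,6,6](2) P2=[2,7,4,0,6,1](6)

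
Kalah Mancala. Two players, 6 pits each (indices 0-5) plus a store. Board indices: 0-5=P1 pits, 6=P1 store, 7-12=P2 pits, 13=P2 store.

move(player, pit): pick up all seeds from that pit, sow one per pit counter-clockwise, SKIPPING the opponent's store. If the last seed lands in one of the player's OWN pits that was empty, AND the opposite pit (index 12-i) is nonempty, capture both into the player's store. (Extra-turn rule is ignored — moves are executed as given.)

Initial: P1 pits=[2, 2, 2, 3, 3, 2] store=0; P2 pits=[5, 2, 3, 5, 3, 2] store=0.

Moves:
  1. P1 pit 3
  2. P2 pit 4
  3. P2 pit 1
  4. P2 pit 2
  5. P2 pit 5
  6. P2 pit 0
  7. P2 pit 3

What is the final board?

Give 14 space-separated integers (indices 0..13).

Answer: 1 4 4 1 5 3 1 0 1 1 0 3 1 9

Derivation:
Move 1: P1 pit3 -> P1=[2,2,2,0,4,3](1) P2=[5,2,3,5,3,2](0)
Move 2: P2 pit4 -> P1=[3,2,2,0,4,3](1) P2=[5,2,3,5,0,3](1)
Move 3: P2 pit1 -> P1=[3,2,2,0,4,3](1) P2=[5,0,4,6,0,3](1)
Move 4: P2 pit2 -> P1=[3,2,2,0,4,3](1) P2=[5,0,0,7,1,4](2)
Move 5: P2 pit5 -> P1=[4,3,3,0,4,3](1) P2=[5,0,0,7,1,0](3)
Move 6: P2 pit0 -> P1=[0,3,3,0,4,3](1) P2=[0,1,1,8,2,0](8)
Move 7: P2 pit3 -> P1=[1,4,4,1,5,3](1) P2=[0,1,1,0,3,1](9)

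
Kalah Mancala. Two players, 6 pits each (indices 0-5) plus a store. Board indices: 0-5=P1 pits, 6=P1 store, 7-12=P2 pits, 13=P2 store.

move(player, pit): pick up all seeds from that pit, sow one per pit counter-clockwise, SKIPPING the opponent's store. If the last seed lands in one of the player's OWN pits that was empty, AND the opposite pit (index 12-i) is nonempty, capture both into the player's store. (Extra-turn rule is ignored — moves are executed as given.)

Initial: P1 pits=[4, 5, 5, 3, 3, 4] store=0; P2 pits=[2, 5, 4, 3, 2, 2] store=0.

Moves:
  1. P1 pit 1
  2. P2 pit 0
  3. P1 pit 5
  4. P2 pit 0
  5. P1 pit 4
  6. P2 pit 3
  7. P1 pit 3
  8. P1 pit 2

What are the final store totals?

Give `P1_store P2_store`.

Answer: 5 1

Derivation:
Move 1: P1 pit1 -> P1=[4,0,6,4,4,5](1) P2=[2,5,4,3,2,2](0)
Move 2: P2 pit0 -> P1=[4,0,6,4,4,5](1) P2=[0,6,5,3,2,2](0)
Move 3: P1 pit5 -> P1=[4,0,6,4,4,0](2) P2=[1,7,6,4,2,2](0)
Move 4: P2 pit0 -> P1=[4,0,6,4,4,0](2) P2=[0,8,6,4,2,2](0)
Move 5: P1 pit4 -> P1=[4,0,6,4,0,1](3) P2=[1,9,6,4,2,2](0)
Move 6: P2 pit3 -> P1=[5,0,6,4,0,1](3) P2=[1,9,6,0,3,3](1)
Move 7: P1 pit3 -> P1=[5,0,6,0,1,2](4) P2=[2,9,6,0,3,3](1)
Move 8: P1 pit2 -> P1=[5,0,0,1,2,3](5) P2=[3,10,6,0,3,3](1)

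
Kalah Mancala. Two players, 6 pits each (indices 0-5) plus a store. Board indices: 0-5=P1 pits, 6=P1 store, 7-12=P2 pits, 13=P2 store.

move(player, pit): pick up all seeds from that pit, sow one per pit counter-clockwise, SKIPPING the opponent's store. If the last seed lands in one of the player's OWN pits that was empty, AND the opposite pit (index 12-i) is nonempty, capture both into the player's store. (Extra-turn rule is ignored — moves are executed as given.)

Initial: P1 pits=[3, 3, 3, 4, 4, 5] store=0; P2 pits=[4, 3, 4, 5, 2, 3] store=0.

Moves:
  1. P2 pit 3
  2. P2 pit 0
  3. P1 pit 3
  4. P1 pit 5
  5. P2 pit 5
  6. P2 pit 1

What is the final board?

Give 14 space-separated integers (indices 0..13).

Answer: 5 5 4 0 5 0 2 2 0 7 3 6 1 3

Derivation:
Move 1: P2 pit3 -> P1=[4,4,3,4,4,5](0) P2=[4,3,4,0,3,4](1)
Move 2: P2 pit0 -> P1=[4,4,3,4,4,5](0) P2=[0,4,5,1,4,4](1)
Move 3: P1 pit3 -> P1=[4,4,3,0,5,6](1) P2=[1,4,5,1,4,4](1)
Move 4: P1 pit5 -> P1=[4,4,3,0,5,0](2) P2=[2,5,6,2,5,4](1)
Move 5: P2 pit5 -> P1=[5,5,4,0,5,0](2) P2=[2,5,6,2,5,0](2)
Move 6: P2 pit1 -> P1=[5,5,4,0,5,0](2) P2=[2,0,7,3,6,1](3)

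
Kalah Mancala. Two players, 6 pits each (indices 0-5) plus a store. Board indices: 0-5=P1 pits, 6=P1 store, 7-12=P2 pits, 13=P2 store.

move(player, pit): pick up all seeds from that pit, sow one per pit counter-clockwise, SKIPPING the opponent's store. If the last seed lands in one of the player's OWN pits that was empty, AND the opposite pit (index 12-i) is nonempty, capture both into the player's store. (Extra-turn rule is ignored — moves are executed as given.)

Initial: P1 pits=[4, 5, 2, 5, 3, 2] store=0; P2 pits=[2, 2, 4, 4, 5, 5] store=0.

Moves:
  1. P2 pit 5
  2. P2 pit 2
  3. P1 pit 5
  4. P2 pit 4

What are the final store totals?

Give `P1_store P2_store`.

Move 1: P2 pit5 -> P1=[5,6,3,6,3,2](0) P2=[2,2,4,4,5,0](1)
Move 2: P2 pit2 -> P1=[5,6,3,6,3,2](0) P2=[2,2,0,5,6,1](2)
Move 3: P1 pit5 -> P1=[5,6,3,6,3,0](1) P2=[3,2,0,5,6,1](2)
Move 4: P2 pit4 -> P1=[6,7,4,7,3,0](1) P2=[3,2,0,5,0,2](3)

Answer: 1 3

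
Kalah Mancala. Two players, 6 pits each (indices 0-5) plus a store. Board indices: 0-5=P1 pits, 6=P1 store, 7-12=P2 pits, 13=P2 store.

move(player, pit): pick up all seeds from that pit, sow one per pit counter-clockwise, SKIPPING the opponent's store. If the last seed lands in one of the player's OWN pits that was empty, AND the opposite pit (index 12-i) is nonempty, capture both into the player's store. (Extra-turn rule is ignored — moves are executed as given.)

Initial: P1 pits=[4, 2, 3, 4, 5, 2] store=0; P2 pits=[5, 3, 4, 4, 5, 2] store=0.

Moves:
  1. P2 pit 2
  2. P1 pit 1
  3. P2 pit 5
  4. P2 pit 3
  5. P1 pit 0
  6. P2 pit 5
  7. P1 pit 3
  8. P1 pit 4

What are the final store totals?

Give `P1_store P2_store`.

Answer: 3 4

Derivation:
Move 1: P2 pit2 -> P1=[4,2,3,4,5,2](0) P2=[5,3,0,5,6,3](1)
Move 2: P1 pit1 -> P1=[4,0,4,5,5,2](0) P2=[5,3,0,5,6,3](1)
Move 3: P2 pit5 -> P1=[5,1,4,5,5,2](0) P2=[5,3,0,5,6,0](2)
Move 4: P2 pit3 -> P1=[6,2,4,5,5,2](0) P2=[5,3,0,0,7,1](3)
Move 5: P1 pit0 -> P1=[0,3,5,6,6,3](1) P2=[5,3,0,0,7,1](3)
Move 6: P2 pit5 -> P1=[0,3,5,6,6,3](1) P2=[5,3,0,0,7,0](4)
Move 7: P1 pit3 -> P1=[0,3,5,0,7,4](2) P2=[6,4,1,0,7,0](4)
Move 8: P1 pit4 -> P1=[0,3,5,0,0,5](3) P2=[7,5,2,1,8,0](4)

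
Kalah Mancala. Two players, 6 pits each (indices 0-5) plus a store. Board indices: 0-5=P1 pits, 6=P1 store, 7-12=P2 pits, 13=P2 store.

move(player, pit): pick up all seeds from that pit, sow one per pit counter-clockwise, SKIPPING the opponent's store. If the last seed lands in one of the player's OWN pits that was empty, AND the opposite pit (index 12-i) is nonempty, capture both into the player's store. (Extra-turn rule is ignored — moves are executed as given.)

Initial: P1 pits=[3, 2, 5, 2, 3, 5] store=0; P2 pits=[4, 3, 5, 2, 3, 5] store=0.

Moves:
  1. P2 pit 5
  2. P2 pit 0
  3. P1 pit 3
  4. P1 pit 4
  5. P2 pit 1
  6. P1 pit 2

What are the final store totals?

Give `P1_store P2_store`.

Answer: 3 2

Derivation:
Move 1: P2 pit5 -> P1=[4,3,6,3,3,5](0) P2=[4,3,5,2,3,0](1)
Move 2: P2 pit0 -> P1=[4,3,6,3,3,5](0) P2=[0,4,6,3,4,0](1)
Move 3: P1 pit3 -> P1=[4,3,6,0,4,6](1) P2=[0,4,6,3,4,0](1)
Move 4: P1 pit4 -> P1=[4,3,6,0,0,7](2) P2=[1,5,6,3,4,0](1)
Move 5: P2 pit1 -> P1=[4,3,6,0,0,7](2) P2=[1,0,7,4,5,1](2)
Move 6: P1 pit2 -> P1=[4,3,0,1,1,8](3) P2=[2,1,7,4,5,1](2)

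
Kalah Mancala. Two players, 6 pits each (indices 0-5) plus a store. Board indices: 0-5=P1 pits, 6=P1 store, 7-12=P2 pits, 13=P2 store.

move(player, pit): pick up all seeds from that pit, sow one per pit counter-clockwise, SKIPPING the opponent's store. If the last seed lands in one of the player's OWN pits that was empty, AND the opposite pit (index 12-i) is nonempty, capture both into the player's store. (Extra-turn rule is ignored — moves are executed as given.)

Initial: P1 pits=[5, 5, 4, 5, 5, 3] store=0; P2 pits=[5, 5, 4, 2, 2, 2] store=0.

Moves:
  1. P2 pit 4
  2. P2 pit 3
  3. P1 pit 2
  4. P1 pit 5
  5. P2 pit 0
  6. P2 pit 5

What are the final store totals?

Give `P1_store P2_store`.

Move 1: P2 pit4 -> P1=[5,5,4,5,5,3](0) P2=[5,5,4,2,0,3](1)
Move 2: P2 pit3 -> P1=[5,5,4,5,5,3](0) P2=[5,5,4,0,1,4](1)
Move 3: P1 pit2 -> P1=[5,5,0,6,6,4](1) P2=[5,5,4,0,1,4](1)
Move 4: P1 pit5 -> P1=[5,5,0,6,6,0](2) P2=[6,6,5,0,1,4](1)
Move 5: P2 pit0 -> P1=[5,5,0,6,6,0](2) P2=[0,7,6,1,2,5](2)
Move 6: P2 pit5 -> P1=[6,6,1,7,6,0](2) P2=[0,7,6,1,2,0](3)

Answer: 2 3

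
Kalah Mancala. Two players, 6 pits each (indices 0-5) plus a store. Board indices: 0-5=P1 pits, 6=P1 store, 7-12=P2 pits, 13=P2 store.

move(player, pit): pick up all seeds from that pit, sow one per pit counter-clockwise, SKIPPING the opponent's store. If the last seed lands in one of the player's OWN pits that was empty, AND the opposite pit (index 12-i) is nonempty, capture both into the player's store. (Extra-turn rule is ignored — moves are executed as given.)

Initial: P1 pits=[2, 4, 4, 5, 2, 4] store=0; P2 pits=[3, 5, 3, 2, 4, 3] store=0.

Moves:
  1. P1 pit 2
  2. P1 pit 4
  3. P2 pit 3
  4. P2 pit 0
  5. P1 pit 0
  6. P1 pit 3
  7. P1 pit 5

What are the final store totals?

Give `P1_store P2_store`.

Move 1: P1 pit2 -> P1=[2,4,0,6,3,5](1) P2=[3,5,3,2,4,3](0)
Move 2: P1 pit4 -> P1=[2,4,0,6,0,6](2) P2=[4,5,3,2,4,3](0)
Move 3: P2 pit3 -> P1=[2,4,0,6,0,6](2) P2=[4,5,3,0,5,4](0)
Move 4: P2 pit0 -> P1=[2,4,0,6,0,6](2) P2=[0,6,4,1,6,4](0)
Move 5: P1 pit0 -> P1=[0,5,0,6,0,6](4) P2=[0,6,4,0,6,4](0)
Move 6: P1 pit3 -> P1=[0,5,0,0,1,7](5) P2=[1,7,5,0,6,4](0)
Move 7: P1 pit5 -> P1=[0,5,0,0,1,0](6) P2=[2,8,6,1,7,5](0)

Answer: 6 0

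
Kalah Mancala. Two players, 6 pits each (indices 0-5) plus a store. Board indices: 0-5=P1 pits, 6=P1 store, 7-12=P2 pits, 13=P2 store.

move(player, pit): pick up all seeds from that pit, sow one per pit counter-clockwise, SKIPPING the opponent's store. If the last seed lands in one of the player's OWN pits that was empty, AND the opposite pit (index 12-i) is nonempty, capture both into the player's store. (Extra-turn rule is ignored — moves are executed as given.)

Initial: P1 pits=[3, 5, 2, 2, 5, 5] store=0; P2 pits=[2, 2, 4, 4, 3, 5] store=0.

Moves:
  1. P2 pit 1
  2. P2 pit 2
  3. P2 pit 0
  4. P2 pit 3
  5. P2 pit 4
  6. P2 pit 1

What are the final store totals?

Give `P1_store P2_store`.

Answer: 0 6

Derivation:
Move 1: P2 pit1 -> P1=[3,5,2,2,5,5](0) P2=[2,0,5,5,3,5](0)
Move 2: P2 pit2 -> P1=[4,5,2,2,5,5](0) P2=[2,0,0,6,4,6](1)
Move 3: P2 pit0 -> P1=[4,5,2,0,5,5](0) P2=[0,1,0,6,4,6](4)
Move 4: P2 pit3 -> P1=[5,6,3,0,5,5](0) P2=[0,1,0,0,5,7](5)
Move 5: P2 pit4 -> P1=[6,7,4,0,5,5](0) P2=[0,1,0,0,0,8](6)
Move 6: P2 pit1 -> P1=[6,7,4,0,5,5](0) P2=[0,0,1,0,0,8](6)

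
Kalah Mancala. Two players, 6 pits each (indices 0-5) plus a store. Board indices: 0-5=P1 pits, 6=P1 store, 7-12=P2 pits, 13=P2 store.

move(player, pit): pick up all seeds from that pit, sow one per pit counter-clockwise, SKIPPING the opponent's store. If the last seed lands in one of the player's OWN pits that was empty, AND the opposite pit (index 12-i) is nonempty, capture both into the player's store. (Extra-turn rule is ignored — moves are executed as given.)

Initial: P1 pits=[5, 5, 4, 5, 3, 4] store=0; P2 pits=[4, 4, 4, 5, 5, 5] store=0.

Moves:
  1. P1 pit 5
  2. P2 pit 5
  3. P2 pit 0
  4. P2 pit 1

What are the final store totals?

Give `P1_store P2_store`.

Answer: 1 9

Derivation:
Move 1: P1 pit5 -> P1=[5,5,4,5,3,0](1) P2=[5,5,5,5,5,5](0)
Move 2: P2 pit5 -> P1=[6,6,5,6,3,0](1) P2=[5,5,5,5,5,0](1)
Move 3: P2 pit0 -> P1=[0,6,5,6,3,0](1) P2=[0,6,6,6,6,0](8)
Move 4: P2 pit1 -> P1=[1,6,5,6,3,0](1) P2=[0,0,7,7,7,1](9)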